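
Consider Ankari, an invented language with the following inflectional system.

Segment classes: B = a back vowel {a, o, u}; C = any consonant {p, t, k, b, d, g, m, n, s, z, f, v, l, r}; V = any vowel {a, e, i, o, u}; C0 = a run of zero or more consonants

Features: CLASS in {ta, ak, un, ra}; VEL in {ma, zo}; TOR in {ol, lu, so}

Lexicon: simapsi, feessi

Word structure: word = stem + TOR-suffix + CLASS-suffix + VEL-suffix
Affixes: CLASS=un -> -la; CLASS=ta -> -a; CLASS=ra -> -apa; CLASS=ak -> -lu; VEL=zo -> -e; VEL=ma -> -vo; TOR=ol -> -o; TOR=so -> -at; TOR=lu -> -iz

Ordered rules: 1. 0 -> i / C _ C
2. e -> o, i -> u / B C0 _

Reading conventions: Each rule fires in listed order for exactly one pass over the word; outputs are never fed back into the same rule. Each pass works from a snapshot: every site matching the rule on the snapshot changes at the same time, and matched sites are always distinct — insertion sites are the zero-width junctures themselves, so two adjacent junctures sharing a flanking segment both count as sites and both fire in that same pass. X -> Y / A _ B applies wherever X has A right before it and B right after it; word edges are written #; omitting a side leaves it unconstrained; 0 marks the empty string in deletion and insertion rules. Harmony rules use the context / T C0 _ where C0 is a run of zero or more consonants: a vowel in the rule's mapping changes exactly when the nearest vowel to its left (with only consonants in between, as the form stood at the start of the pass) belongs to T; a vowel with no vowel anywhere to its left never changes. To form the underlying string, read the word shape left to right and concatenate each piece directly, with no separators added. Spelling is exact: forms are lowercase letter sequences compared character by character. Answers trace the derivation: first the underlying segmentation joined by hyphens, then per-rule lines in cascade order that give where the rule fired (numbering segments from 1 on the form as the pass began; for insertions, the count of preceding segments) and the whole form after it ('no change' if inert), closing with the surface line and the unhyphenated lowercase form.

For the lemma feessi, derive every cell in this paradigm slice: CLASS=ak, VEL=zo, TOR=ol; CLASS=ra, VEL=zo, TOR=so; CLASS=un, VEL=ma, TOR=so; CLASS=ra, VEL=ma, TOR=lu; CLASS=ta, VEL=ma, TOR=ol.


cell CLASS=ak, VEL=zo, TOR=ol:
underlying: feessi-o-lu-e
1. 0 -> i / C _ C: inserts after position(s) 4: feesisiolue
2. e -> o, i -> u / B C0 _: fires at position(s) 11: feesisioluo
surface: feesisioluo

cell CLASS=ra, VEL=zo, TOR=so:
underlying: feessi-at-apa-e
1. 0 -> i / C _ C: inserts after position(s) 4: feesisiatapae
2. e -> o, i -> u / B C0 _: fires at position(s) 13: feesisiatapao
surface: feesisiatapao

cell CLASS=un, VEL=ma, TOR=so:
underlying: feessi-at-la-vo
1. 0 -> i / C _ C: inserts after position(s) 4, 8: feesisiatilavo
2. e -> o, i -> u / B C0 _: fires at position(s) 10: feesisiatulavo
surface: feesisiatulavo

cell CLASS=ra, VEL=ma, TOR=lu:
underlying: feessi-iz-apa-vo
1. 0 -> i / C _ C: inserts after position(s) 4: feesisiizapavo
2. e -> o, i -> u / B C0 _: no change
surface: feesisiizapavo

cell CLASS=ta, VEL=ma, TOR=ol:
underlying: feessi-o-a-vo
1. 0 -> i / C _ C: inserts after position(s) 4: feesisioavo
2. e -> o, i -> u / B C0 _: no change
surface: feesisioavo


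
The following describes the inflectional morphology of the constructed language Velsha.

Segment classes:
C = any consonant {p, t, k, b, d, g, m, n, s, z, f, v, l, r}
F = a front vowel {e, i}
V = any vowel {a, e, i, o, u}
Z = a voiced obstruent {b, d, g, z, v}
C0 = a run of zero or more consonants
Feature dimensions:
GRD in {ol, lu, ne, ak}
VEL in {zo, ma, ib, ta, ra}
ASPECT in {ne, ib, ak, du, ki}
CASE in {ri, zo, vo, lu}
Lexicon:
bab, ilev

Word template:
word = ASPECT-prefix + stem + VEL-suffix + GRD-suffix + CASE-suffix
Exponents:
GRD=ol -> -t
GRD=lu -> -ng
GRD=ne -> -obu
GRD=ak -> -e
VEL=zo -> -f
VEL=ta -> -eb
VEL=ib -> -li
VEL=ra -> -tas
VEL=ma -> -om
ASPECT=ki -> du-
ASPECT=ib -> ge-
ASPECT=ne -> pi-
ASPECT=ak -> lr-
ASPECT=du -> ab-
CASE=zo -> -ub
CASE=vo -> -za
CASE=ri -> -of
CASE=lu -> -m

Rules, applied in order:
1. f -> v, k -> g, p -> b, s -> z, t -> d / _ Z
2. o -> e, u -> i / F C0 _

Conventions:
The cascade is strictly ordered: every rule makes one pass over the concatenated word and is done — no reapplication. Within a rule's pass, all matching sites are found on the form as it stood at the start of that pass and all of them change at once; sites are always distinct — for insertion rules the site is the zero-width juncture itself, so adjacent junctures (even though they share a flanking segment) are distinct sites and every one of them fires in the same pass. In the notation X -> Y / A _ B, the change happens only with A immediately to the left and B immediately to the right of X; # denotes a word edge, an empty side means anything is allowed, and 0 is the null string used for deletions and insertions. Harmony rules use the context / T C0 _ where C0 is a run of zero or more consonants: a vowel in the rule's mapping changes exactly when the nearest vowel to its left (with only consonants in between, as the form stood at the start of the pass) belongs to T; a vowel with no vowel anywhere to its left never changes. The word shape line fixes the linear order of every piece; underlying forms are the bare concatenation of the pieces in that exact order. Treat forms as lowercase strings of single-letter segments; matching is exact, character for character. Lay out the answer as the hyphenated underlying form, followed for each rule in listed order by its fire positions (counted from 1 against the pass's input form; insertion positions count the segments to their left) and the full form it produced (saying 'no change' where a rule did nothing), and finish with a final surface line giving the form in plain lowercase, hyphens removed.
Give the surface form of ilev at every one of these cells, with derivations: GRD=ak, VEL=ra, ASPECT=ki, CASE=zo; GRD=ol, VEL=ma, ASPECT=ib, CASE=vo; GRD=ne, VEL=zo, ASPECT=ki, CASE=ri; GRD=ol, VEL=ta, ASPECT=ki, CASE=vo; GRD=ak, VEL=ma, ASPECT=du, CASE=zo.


cell GRD=ak, VEL=ra, ASPECT=ki, CASE=zo:
underlying: du-ilev-tas-e-ub
1. f -> v, k -> g, p -> b, s -> z, t -> d / _ Z: no change
2. o -> e, u -> i / F C0 _: fires at position(s) 11: duilevtaseib
surface: duilevtaseib

cell GRD=ol, VEL=ma, ASPECT=ib, CASE=vo:
underlying: ge-ilev-om-t-za
1. f -> v, k -> g, p -> b, s -> z, t -> d / _ Z: fires at position(s) 9: geilevomdza
2. o -> e, u -> i / F C0 _: fires at position(s) 7: geilevemdza
surface: geilevemdza

cell GRD=ne, VEL=zo, ASPECT=ki, CASE=ri:
underlying: du-ilev-f-obu-of
1. f -> v, k -> g, p -> b, s -> z, t -> d / _ Z: no change
2. o -> e, u -> i / F C0 _: fires at position(s) 8: duilevfebuof
surface: duilevfebuof

cell GRD=ol, VEL=ta, ASPECT=ki, CASE=vo:
underlying: du-ilev-eb-t-za
1. f -> v, k -> g, p -> b, s -> z, t -> d / _ Z: fires at position(s) 9: duilevebdza
2. o -> e, u -> i / F C0 _: no change
surface: duilevebdza

cell GRD=ak, VEL=ma, ASPECT=du, CASE=zo:
underlying: ab-ilev-om-e-ub
1. f -> v, k -> g, p -> b, s -> z, t -> d / _ Z: no change
2. o -> e, u -> i / F C0 _: fires at position(s) 7, 10: abilevemeib
surface: abilevemeib


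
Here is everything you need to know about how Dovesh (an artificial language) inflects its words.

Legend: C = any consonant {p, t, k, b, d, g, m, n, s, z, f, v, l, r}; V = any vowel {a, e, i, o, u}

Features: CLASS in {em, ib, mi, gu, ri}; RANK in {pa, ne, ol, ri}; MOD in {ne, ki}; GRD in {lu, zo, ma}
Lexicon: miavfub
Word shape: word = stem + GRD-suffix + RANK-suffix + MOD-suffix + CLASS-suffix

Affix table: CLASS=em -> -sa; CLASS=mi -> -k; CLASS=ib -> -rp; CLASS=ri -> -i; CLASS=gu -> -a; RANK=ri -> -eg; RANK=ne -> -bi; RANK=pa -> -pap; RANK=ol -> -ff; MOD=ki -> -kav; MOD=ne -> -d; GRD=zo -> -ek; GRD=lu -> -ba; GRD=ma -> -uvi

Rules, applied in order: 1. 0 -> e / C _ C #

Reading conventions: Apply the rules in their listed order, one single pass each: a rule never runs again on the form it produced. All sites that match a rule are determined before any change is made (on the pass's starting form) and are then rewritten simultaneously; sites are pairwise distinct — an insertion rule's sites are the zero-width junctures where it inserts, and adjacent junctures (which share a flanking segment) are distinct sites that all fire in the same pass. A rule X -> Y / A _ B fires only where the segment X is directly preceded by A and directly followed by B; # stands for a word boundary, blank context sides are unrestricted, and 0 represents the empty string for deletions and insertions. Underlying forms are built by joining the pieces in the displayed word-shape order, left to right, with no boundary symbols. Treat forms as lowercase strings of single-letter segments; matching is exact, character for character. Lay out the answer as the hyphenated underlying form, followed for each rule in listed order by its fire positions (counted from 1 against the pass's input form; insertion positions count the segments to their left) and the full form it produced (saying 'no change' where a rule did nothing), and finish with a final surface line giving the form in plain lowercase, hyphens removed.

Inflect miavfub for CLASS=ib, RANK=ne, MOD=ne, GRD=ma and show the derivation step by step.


underlying: miavfub-uvi-bi-d-rp
1. 0 -> e / C _ C #: inserts after position(s) 14: miavfubuvibidrep
surface: miavfubuvibidrep


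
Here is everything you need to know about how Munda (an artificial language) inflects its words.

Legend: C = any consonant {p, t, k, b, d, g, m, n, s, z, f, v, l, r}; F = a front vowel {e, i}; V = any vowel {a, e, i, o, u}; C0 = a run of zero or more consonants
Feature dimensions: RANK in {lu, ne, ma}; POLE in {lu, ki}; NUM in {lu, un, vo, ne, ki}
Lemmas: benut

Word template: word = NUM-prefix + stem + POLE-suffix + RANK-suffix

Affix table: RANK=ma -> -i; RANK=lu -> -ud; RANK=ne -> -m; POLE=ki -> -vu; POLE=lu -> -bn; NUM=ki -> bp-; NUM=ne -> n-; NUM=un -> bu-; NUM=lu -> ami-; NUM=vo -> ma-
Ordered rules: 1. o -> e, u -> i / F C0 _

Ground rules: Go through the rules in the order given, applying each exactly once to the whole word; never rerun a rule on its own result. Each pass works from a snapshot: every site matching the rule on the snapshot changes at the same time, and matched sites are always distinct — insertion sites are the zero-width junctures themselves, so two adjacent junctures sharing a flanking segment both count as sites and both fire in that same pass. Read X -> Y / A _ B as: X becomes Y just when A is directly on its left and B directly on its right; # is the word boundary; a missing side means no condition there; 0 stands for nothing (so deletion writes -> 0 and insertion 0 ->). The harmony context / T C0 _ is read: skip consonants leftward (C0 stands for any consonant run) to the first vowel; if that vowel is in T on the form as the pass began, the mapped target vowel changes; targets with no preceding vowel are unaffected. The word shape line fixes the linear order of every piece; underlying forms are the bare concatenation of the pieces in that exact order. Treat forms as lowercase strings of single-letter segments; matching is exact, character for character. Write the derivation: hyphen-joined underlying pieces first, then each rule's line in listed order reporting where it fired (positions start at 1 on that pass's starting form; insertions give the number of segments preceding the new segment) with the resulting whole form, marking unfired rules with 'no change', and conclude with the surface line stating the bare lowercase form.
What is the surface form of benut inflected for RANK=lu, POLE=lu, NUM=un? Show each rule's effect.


underlying: bu-benut-bn-ud
1. o -> e, u -> i / F C0 _: fires at position(s) 6: bubenitbnud
surface: bubenitbnud


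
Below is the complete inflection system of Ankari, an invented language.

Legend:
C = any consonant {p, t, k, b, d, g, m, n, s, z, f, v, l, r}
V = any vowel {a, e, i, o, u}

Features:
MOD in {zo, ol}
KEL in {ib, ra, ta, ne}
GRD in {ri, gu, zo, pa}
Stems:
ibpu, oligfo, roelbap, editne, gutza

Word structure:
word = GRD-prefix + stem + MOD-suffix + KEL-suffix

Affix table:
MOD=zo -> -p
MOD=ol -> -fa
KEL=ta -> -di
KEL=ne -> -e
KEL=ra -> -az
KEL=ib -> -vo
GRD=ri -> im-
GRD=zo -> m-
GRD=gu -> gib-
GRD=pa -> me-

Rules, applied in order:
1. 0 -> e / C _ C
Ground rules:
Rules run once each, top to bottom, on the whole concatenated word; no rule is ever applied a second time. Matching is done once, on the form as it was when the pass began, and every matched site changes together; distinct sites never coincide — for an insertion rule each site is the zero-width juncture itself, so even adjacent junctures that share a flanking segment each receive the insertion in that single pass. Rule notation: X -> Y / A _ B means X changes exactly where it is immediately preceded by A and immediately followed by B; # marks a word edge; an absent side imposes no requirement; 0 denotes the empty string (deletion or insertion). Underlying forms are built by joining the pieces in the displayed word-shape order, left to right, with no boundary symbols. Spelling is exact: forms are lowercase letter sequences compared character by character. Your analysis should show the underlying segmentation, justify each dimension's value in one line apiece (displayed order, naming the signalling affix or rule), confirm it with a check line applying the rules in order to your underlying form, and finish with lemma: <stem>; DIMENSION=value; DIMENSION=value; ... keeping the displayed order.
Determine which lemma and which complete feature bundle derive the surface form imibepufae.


underlying: im-ibpu-fa-e
MOD=ol - signalled by the affix -fa
KEL=ne - signalled by the affix -e
GRD=ri - signalled by the affix im-
check: imibpufae -> imibepufae
lemma: ibpu; MOD=ol; KEL=ne; GRD=ri


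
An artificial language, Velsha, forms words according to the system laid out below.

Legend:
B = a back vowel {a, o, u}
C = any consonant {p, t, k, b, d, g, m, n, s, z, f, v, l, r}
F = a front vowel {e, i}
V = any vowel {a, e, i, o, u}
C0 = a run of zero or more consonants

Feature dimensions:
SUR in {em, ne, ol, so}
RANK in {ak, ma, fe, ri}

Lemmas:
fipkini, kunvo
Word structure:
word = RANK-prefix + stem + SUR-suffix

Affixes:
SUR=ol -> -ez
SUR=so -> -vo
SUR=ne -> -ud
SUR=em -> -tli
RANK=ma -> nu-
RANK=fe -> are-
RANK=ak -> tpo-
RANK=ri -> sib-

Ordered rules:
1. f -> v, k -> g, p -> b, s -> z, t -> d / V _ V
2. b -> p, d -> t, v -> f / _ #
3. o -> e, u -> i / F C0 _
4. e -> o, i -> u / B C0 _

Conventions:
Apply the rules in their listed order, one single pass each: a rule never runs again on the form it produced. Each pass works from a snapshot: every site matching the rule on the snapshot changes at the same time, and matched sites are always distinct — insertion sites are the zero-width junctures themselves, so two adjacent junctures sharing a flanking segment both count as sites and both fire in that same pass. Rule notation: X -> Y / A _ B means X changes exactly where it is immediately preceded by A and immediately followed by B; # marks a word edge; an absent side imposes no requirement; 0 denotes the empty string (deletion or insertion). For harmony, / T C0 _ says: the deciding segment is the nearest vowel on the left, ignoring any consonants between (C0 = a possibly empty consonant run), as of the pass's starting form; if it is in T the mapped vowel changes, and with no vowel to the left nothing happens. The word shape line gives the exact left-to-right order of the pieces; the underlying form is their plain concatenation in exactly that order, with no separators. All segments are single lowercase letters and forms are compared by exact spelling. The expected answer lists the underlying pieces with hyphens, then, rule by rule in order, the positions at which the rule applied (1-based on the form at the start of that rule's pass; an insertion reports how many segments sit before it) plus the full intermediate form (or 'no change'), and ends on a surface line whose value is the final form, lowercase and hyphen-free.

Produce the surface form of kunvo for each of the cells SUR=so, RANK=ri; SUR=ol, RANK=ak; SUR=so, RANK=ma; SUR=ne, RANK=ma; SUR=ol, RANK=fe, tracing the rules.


cell SUR=so, RANK=ri:
underlying: sib-kunvo-vo
1. f -> v, k -> g, p -> b, s -> z, t -> d / V _ V: no change
2. b -> p, d -> t, v -> f / _ #: no change
3. o -> e, u -> i / F C0 _: fires at position(s) 5: sibkinvovo
4. e -> o, i -> u / B C0 _: no change
surface: sibkinvovo

cell SUR=ol, RANK=ak:
underlying: tpo-kunvo-ez
1. f -> v, k -> g, p -> b, s -> z, t -> d / V _ V: fires at position(s) 4: tpogunvoez
2. b -> p, d -> t, v -> f / _ #: no change
3. o -> e, u -> i / F C0 _: no change
4. e -> o, i -> u / B C0 _: fires at position(s) 9: tpogunvooz
surface: tpogunvooz

cell SUR=so, RANK=ma:
underlying: nu-kunvo-vo
1. f -> v, k -> g, p -> b, s -> z, t -> d / V _ V: fires at position(s) 3: nugunvovo
2. b -> p, d -> t, v -> f / _ #: no change
3. o -> e, u -> i / F C0 _: no change
4. e -> o, i -> u / B C0 _: no change
surface: nugunvovo

cell SUR=ne, RANK=ma:
underlying: nu-kunvo-ud
1. f -> v, k -> g, p -> b, s -> z, t -> d / V _ V: fires at position(s) 3: nugunvoud
2. b -> p, d -> t, v -> f / _ #: fires at position(s) 9: nugunvout
3. o -> e, u -> i / F C0 _: no change
4. e -> o, i -> u / B C0 _: no change
surface: nugunvout

cell SUR=ol, RANK=fe:
underlying: are-kunvo-ez
1. f -> v, k -> g, p -> b, s -> z, t -> d / V _ V: fires at position(s) 4: aregunvoez
2. b -> p, d -> t, v -> f / _ #: no change
3. o -> e, u -> i / F C0 _: fires at position(s) 5: areginvoez
4. e -> o, i -> u / B C0 _: fires at position(s) 3, 9: aroginvooz
surface: aroginvooz


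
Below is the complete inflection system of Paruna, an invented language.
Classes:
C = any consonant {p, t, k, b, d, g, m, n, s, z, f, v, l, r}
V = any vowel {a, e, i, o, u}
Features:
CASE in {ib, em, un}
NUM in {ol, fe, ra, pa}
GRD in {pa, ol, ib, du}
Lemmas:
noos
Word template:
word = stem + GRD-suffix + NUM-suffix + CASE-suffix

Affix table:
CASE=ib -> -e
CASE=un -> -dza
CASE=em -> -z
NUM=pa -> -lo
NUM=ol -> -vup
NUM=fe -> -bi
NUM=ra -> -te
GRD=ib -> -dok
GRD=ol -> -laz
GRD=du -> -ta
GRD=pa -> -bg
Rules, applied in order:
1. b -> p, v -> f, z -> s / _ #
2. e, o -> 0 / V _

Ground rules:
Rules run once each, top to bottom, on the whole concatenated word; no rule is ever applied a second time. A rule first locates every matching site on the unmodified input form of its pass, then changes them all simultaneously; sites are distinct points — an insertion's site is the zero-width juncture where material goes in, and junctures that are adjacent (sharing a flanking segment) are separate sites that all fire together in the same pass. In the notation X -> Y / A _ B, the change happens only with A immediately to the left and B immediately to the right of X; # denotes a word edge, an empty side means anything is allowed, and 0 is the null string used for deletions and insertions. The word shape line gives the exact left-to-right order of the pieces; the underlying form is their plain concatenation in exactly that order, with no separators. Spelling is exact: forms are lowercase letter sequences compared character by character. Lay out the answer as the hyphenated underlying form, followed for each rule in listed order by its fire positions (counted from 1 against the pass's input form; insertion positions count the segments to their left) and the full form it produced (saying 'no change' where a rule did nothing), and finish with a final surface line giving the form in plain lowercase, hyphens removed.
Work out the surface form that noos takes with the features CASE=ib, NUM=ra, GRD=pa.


underlying: noos-bg-te-e
1. b -> p, v -> f, z -> s / _ #: no change
2. e, o -> 0 / V _: fires at position(s) 3, 9: nosbgte
surface: nosbgte


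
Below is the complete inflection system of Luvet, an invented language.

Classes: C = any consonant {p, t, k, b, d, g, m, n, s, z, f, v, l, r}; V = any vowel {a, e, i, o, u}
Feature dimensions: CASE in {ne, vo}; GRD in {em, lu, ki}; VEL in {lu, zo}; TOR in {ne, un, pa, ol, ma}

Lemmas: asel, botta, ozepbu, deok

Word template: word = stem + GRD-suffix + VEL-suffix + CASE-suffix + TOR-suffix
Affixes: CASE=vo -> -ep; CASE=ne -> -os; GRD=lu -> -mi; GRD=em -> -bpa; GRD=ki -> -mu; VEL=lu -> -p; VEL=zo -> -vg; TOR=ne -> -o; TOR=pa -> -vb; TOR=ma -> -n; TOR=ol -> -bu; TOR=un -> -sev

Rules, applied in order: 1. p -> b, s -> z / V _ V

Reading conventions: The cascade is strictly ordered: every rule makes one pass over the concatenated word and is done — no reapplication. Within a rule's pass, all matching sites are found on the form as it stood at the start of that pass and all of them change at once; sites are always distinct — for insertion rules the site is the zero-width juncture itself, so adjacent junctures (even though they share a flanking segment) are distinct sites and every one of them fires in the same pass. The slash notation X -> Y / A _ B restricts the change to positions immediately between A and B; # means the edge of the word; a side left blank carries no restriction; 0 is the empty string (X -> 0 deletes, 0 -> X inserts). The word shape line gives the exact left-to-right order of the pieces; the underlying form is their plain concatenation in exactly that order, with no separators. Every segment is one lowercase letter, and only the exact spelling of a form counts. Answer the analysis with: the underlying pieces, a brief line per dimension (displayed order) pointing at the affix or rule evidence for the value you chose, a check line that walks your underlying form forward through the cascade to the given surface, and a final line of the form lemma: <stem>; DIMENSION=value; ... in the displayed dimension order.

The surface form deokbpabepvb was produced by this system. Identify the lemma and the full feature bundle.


underlying: deok-bpa-p-ep-vb
CASE=vo - signalled by the affix -ep
GRD=em - signalled by the affix -bpa
VEL=lu - signalled by the affix -p
TOR=pa - signalled by the affix -vb
check: deokbpapepvb -> deokbpabepvb
lemma: deok; CASE=vo; GRD=em; VEL=lu; TOR=pa


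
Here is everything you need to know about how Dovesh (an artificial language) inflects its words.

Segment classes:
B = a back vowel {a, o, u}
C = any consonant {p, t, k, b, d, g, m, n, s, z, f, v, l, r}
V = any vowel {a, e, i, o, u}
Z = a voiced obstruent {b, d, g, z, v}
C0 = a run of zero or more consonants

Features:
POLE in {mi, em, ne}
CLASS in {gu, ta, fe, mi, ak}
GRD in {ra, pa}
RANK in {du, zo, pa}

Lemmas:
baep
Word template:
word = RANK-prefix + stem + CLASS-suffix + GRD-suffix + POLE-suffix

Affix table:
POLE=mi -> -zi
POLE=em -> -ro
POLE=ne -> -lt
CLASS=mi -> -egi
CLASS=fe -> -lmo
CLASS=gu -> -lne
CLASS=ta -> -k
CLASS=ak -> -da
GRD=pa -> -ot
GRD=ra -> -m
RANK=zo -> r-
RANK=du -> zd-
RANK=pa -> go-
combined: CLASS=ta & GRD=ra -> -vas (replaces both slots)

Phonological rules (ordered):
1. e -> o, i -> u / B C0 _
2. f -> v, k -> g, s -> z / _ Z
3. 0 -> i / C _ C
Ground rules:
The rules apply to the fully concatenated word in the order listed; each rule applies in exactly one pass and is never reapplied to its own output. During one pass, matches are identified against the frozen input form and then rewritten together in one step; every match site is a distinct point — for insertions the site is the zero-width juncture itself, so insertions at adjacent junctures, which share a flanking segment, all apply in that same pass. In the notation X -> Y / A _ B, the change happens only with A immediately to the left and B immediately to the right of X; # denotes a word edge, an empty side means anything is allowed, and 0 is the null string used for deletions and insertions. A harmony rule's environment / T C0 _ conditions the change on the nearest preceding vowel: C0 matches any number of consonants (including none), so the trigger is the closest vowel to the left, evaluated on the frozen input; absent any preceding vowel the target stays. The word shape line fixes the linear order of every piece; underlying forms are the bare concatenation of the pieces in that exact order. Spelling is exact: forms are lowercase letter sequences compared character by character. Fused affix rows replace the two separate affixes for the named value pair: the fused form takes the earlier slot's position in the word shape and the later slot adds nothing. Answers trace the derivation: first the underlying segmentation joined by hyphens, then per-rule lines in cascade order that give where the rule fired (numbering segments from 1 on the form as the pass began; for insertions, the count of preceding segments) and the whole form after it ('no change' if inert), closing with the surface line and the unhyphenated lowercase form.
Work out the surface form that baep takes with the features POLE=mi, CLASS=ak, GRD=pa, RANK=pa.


underlying: go-baep-da-ot-zi
1. e -> o, i -> u / B C0 _: fires at position(s) 5, 12: gobaopdaotzu
2. f -> v, k -> g, s -> z / _ Z: no change
3. 0 -> i / C _ C: inserts after position(s) 6, 10: gobaopidaotizu
surface: gobaopidaotizu


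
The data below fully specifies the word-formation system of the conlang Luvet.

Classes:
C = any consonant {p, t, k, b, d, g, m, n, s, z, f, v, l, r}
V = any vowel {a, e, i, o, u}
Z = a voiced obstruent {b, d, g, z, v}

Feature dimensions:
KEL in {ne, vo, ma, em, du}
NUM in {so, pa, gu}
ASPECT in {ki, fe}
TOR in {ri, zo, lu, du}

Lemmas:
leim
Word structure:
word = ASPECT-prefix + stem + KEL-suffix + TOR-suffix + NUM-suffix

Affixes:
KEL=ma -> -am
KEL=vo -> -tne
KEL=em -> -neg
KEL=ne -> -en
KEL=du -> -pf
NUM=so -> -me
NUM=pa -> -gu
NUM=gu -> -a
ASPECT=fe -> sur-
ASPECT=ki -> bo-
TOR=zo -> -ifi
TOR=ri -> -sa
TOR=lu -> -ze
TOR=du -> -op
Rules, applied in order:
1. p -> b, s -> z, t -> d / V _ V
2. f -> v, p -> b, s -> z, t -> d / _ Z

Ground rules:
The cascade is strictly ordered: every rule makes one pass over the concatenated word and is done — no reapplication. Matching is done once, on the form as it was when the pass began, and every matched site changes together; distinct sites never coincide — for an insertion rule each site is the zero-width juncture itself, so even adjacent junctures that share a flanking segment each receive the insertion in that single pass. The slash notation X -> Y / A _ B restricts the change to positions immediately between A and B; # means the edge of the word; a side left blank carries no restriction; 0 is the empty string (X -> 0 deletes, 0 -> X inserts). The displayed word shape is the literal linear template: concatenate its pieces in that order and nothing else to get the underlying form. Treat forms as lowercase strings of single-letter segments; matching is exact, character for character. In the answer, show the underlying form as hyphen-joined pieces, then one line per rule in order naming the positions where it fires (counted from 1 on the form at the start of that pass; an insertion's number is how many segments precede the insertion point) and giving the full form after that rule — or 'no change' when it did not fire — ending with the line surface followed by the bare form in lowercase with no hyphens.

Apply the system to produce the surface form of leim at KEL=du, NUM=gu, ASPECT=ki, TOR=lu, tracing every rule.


underlying: bo-leim-pf-ze-a
1. p -> b, s -> z, t -> d / V _ V: no change
2. f -> v, p -> b, s -> z, t -> d / _ Z: fires at position(s) 8: boleimpvzea
surface: boleimpvzea


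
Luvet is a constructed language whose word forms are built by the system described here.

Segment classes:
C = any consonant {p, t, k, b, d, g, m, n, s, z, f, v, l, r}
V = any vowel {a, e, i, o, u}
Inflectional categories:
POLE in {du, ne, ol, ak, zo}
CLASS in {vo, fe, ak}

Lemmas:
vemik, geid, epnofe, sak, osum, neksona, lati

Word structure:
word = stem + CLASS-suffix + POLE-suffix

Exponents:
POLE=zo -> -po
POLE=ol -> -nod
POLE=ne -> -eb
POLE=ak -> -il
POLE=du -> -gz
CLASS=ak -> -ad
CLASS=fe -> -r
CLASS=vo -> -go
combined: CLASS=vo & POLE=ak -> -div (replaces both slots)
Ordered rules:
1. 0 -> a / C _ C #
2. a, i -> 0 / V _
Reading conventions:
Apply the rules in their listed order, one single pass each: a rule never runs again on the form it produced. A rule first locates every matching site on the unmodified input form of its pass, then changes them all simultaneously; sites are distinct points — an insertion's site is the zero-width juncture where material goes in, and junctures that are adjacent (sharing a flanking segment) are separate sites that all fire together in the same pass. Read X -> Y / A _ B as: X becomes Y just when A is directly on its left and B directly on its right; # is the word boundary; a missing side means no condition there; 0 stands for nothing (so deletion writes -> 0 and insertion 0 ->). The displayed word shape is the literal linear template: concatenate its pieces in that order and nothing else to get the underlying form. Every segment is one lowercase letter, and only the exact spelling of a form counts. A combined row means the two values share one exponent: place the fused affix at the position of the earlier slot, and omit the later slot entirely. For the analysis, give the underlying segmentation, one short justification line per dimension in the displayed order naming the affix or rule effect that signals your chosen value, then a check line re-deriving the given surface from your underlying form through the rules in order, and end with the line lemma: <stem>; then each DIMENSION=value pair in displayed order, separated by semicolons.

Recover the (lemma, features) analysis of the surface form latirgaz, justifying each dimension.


underlying: lati-r-gz
POLE=du - signalled by the affix -gz
CLASS=fe - signalled by the affix -r
check: latirgz -> latirgaz -> latirgaz
lemma: lati; POLE=du; CLASS=fe


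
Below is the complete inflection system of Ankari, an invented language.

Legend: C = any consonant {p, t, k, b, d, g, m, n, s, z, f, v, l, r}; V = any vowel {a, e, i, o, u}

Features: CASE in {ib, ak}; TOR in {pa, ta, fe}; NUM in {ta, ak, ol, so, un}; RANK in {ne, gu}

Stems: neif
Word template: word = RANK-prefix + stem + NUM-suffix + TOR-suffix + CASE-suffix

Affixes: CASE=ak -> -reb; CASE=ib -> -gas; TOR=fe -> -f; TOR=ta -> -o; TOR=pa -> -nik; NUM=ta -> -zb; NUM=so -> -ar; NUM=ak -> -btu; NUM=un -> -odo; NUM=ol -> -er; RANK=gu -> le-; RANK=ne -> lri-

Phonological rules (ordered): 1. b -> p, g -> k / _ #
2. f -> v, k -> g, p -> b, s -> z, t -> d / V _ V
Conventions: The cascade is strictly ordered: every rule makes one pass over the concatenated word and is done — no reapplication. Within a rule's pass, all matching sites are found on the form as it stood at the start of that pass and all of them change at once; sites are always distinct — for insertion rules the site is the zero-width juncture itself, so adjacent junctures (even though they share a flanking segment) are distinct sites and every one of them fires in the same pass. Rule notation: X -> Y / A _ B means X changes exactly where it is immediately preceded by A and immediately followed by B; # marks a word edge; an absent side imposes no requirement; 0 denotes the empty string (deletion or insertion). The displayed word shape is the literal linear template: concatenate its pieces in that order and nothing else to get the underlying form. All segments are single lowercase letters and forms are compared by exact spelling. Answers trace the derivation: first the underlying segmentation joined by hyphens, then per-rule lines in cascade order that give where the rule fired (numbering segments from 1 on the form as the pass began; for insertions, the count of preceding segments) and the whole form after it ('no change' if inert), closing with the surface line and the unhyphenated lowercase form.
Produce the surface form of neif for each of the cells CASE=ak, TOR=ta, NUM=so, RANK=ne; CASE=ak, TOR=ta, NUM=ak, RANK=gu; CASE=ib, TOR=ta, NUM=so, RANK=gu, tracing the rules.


cell CASE=ak, TOR=ta, NUM=so, RANK=ne:
underlying: lri-neif-ar-o-reb
1. b -> p, g -> k / _ #: fires at position(s) 13: lrineifarorep
2. f -> v, k -> g, p -> b, s -> z, t -> d / V _ V: fires at position(s) 7: lrineivarorep
surface: lrineivarorep

cell CASE=ak, TOR=ta, NUM=ak, RANK=gu:
underlying: le-neif-btu-o-reb
1. b -> p, g -> k / _ #: fires at position(s) 13: leneifbtuorep
2. f -> v, k -> g, p -> b, s -> z, t -> d / V _ V: no change
surface: leneifbtuorep

cell CASE=ib, TOR=ta, NUM=so, RANK=gu:
underlying: le-neif-ar-o-gas
1. b -> p, g -> k / _ #: no change
2. f -> v, k -> g, p -> b, s -> z, t -> d / V _ V: fires at position(s) 6: leneivarogas
surface: leneivarogas


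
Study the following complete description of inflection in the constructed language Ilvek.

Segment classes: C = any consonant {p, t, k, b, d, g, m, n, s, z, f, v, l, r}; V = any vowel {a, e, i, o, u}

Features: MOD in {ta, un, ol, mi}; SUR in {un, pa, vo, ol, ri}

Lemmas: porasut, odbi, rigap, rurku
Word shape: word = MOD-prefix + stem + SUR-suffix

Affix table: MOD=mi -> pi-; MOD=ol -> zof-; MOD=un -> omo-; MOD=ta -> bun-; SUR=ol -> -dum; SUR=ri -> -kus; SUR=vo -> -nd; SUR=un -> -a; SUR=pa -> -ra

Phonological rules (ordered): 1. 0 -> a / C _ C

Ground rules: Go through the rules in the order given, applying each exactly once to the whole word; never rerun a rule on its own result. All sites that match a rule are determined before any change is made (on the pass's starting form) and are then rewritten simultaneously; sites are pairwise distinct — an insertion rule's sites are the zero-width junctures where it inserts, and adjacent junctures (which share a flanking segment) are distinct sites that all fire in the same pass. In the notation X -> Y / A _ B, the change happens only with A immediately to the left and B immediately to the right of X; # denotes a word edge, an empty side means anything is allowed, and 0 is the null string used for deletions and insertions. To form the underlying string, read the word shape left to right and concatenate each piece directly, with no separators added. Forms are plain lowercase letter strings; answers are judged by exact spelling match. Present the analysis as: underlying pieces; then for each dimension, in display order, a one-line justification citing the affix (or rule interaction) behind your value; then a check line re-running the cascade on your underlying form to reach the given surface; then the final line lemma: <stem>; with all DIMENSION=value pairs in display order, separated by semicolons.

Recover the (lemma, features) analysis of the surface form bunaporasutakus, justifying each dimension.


underlying: bun-porasut-kus
MOD=ta - signalled by the affix bun-
SUR=ri - signalled by the affix -kus
check: bunporasutkus -> bunaporasutakus
lemma: porasut; MOD=ta; SUR=ri


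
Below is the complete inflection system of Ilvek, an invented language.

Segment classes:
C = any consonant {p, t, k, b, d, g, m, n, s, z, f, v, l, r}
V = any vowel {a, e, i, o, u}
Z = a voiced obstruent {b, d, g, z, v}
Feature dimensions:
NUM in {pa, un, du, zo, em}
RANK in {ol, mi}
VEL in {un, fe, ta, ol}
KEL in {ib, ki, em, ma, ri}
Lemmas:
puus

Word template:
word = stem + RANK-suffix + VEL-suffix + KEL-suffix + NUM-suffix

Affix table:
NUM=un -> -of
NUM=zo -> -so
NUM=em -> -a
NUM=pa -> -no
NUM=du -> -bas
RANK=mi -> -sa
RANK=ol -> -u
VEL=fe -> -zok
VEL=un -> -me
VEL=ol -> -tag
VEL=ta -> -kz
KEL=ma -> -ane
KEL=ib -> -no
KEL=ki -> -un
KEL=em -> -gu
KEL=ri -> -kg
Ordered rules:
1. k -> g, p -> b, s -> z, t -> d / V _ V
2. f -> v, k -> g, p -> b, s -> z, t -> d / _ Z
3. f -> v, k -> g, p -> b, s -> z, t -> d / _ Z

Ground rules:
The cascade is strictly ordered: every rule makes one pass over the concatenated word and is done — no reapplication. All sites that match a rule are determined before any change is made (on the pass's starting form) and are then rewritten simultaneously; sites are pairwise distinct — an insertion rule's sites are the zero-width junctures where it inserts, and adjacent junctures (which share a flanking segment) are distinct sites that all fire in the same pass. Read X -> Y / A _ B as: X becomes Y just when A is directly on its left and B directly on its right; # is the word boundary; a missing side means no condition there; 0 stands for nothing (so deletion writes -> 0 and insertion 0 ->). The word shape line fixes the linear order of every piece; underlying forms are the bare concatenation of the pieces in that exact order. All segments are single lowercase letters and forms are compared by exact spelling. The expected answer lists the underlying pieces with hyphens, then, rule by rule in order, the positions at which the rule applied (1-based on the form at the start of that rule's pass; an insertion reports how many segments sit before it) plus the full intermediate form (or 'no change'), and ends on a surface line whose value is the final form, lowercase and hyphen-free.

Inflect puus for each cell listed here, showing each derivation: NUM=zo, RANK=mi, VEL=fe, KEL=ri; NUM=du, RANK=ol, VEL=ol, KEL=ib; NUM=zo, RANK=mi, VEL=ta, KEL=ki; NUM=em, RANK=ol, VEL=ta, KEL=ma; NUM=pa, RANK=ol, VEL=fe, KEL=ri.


cell NUM=zo, RANK=mi, VEL=fe, KEL=ri:
underlying: puus-sa-zok-kg-so
1. k -> g, p -> b, s -> z, t -> d / V _ V: no change
2. f -> v, k -> g, p -> b, s -> z, t -> d / _ Z: fires at position(s) 10: puussazokggso
3. f -> v, k -> g, p -> b, s -> z, t -> d / _ Z: fires at position(s) 9: puussazogggso
surface: puussazogggso

cell NUM=du, RANK=ol, VEL=ol, KEL=ib:
underlying: puus-u-tag-no-bas
1. k -> g, p -> b, s -> z, t -> d / V _ V: fires at position(s) 4, 6: puuzudagnobas
2. f -> v, k -> g, p -> b, s -> z, t -> d / _ Z: no change
3. f -> v, k -> g, p -> b, s -> z, t -> d / _ Z: no change
surface: puuzudagnobas

cell NUM=zo, RANK=mi, VEL=ta, KEL=ki:
underlying: puus-sa-kz-un-so
1. k -> g, p -> b, s -> z, t -> d / V _ V: no change
2. f -> v, k -> g, p -> b, s -> z, t -> d / _ Z: fires at position(s) 7: puussagzunso
3. f -> v, k -> g, p -> b, s -> z, t -> d / _ Z: no change
surface: puussagzunso

cell NUM=em, RANK=ol, VEL=ta, KEL=ma:
underlying: puus-u-kz-ane-a
1. k -> g, p -> b, s -> z, t -> d / V _ V: fires at position(s) 4: puuzukzanea
2. f -> v, k -> g, p -> b, s -> z, t -> d / _ Z: fires at position(s) 6: puuzugzanea
3. f -> v, k -> g, p -> b, s -> z, t -> d / _ Z: no change
surface: puuzugzanea

cell NUM=pa, RANK=ol, VEL=fe, KEL=ri:
underlying: puus-u-zok-kg-no
1. k -> g, p -> b, s -> z, t -> d / V _ V: fires at position(s) 4: puuzuzokkgno
2. f -> v, k -> g, p -> b, s -> z, t -> d / _ Z: fires at position(s) 9: puuzuzokggno
3. f -> v, k -> g, p -> b, s -> z, t -> d / _ Z: fires at position(s) 8: puuzuzogggno
surface: puuzuzogggno


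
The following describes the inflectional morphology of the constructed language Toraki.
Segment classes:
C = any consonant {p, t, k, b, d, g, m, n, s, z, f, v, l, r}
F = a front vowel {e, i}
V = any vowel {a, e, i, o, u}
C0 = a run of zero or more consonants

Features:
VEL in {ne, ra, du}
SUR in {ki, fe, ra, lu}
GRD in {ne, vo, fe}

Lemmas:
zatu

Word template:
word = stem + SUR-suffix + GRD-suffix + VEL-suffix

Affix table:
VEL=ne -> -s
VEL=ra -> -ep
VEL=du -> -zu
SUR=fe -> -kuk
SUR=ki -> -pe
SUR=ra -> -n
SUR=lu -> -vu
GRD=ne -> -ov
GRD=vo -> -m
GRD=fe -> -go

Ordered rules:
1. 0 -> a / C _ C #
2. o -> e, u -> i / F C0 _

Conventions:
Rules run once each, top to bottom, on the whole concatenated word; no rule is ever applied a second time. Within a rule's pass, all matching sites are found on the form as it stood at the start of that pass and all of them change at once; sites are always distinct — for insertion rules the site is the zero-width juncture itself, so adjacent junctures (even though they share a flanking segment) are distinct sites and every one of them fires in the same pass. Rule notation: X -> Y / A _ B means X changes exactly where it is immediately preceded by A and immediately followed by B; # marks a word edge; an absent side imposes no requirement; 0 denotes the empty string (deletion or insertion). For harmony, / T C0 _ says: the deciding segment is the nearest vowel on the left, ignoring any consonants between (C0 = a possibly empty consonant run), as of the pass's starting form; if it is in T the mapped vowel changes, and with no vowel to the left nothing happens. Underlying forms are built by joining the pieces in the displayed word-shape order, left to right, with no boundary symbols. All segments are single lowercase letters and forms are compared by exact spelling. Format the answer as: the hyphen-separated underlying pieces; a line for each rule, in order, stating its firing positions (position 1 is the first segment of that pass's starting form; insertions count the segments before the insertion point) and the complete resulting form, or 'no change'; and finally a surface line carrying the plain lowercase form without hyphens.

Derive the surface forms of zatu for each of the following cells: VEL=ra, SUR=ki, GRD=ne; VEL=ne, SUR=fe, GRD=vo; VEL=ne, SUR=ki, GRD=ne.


cell VEL=ra, SUR=ki, GRD=ne:
underlying: zatu-pe-ov-ep
1. 0 -> a / C _ C #: no change
2. o -> e, u -> i / F C0 _: fires at position(s) 7: zatupeevep
surface: zatupeevep

cell VEL=ne, SUR=fe, GRD=vo:
underlying: zatu-kuk-m-s
1. 0 -> a / C _ C #: inserts after position(s) 8: zatukukmas
2. o -> e, u -> i / F C0 _: no change
surface: zatukukmas

cell VEL=ne, SUR=ki, GRD=ne:
underlying: zatu-pe-ov-s
1. 0 -> a / C _ C #: inserts after position(s) 8: zatupeovas
2. o -> e, u -> i / F C0 _: fires at position(s) 7: zatupeevas
surface: zatupeevas
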